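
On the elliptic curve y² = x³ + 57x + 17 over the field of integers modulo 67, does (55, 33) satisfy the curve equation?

y² = 33² ≡ 17; x³ + 57x + 17 = 169527 ≡ 17 (mod 67). 17 = 17.

yes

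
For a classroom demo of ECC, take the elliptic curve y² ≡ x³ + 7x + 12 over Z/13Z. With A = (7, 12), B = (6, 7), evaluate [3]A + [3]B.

(10, 9)

First 3A:
Repeated addition: build up to 3A.
2A: tangent at (7, 12): λ = (3·7² + 7)/(2·12) ≡ 11/11. 11⁻¹ ≡ 6 (mod 13), so λ ≡ 11·6 ≡ 1.
  x = λ² - 7 - 7 = 1 - 14 ≡ 0; y = λ·(7 - 0) - 12 ≡ 8. → (0, 8)
3A: (0, 8) + (7, 12). λ = (12 - 8)/(7 - 0) ≡ 4/7 mod 13. 7⁻¹ ≡ 2 (mod 13) since 7·2 = 14 ≡ 1, so λ ≡ 8.
  x = λ² - 0 - 7 = 64 - 7 ≡ 5; y = λ·(0 - 5) - 8 ≡ 4. → (5, 4)
3A = (5, 4).
Next 3B:
Repeated addition: build up to 3B.
2B: tangent at (6, 7): λ = (3·6² + 7)/(2·7) ≡ 11/1. 1⁻¹ ≡ 1 (mod 13) since 1·1 = 1 ≡ 1, so λ ≡ 11·1 ≡ 11.
  x = λ² - 6 - 6 = 121 - 12 ≡ 5; y = λ·(6 - 5) - 7 ≡ 4. → (5, 4)
3B: (5, 4) + (6, 7). λ = (7 - 4)/(6 - 5) ≡ 3/1 mod 13. 1⁻¹ ≡ 1 (mod 13) since 1·1 = 1 ≡ 1, so λ ≡ 3.
  x = λ² - 5 - 6 = 9 - 11 ≡ 11; y = λ·(5 - 11) - 4 ≡ 4. → (11, 4)
3B = (11, 4).
Finally 3A + 3B:
(5, 4) + (11, 4). λ = (4 - 4)/(11 - 5) ≡ 0/6 mod 13. 6⁻¹ ≡ 11 (mod 13) since 6·11 = 66 ≡ 1, so λ ≡ 0.
  x = λ² - 5 - 11 = 0 - 16 ≡ 10; y = λ·(5 - 10) - 4 ≡ 9. → (10, 9)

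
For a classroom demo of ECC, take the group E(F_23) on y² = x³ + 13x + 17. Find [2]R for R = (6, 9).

(6, 14)

tangent at (6, 9): λ = (3·6² + 13)/(2·9) ≡ 6/18. 18⁻¹ ≡ 9 (mod 23), so λ ≡ 6·9 ≡ 8.
  x = λ² - 6 - 6 = 64 - 12 ≡ 6; y = λ·(6 - 6) - 9 ≡ 14. → (6, 14)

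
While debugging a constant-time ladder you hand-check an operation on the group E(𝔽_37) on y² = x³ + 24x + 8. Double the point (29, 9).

(12, 10)

tangent at (29, 9): λ = (3·29² + 24)/(2·9) ≡ 31/18. 18⁻¹ ≡ 35 (mod 37), so λ ≡ 31·35 ≡ 12.
  x = λ² - 29 - 29 = 144 - 58 ≡ 12; y = λ·(29 - 12) - 9 ≡ 10. → (12, 10)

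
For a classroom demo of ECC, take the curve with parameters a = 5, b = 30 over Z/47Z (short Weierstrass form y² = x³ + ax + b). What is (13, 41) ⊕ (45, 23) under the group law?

(13, 41) + (45, 23). λ = (23 - 41)/(45 - 13) ≡ 29/32 mod 47. 32⁻¹ ≡ 25 (mod 47), so λ ≡ 20.
  x = λ² - 13 - 45 = 400 - 58 ≡ 13; y = λ·(13 - 13) - 41 ≡ 6. → (13, 6)

(13, 6)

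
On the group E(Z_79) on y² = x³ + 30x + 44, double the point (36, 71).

(11, 58)

tangent at (36, 71): λ = (3·36² + 30)/(2·71) ≡ 47/63. 63⁻¹ ≡ 74 (mod 79) since 63·74 = 4662 ≡ 1, so λ ≡ 47·74 ≡ 2.
  x = λ² - 36 - 36 = 4 - 72 ≡ 11; y = λ·(36 - 11) - 71 ≡ 58. → (11, 58)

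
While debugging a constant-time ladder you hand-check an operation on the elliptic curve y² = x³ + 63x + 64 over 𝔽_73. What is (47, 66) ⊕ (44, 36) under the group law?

(47, 66) + (44, 36). λ = (36 - 66)/(44 - 47) ≡ 43/70 mod 73. 70⁻¹ ≡ 24 (mod 73) since 70·24 = 1680 ≡ 1, so λ ≡ 10.
  x = λ² - 47 - 44 = 100 - 91 ≡ 9; y = λ·(47 - 9) - 66 ≡ 22. → (9, 22)

(9, 22)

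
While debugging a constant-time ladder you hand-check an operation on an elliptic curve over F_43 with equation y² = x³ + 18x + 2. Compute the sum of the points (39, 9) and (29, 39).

(39, 9) + (29, 39). λ = (39 - 9)/(29 - 39) ≡ 30/33 mod 43. 33⁻¹ ≡ 30 (mod 43), so λ ≡ 40.
  x = λ² - 39 - 29 = 1600 - 68 ≡ 27; y = λ·(39 - 27) - 9 ≡ 41. → (27, 41)

(27, 41)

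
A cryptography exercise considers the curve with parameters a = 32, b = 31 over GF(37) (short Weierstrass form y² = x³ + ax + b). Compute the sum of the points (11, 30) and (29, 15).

(11, 30) + (29, 15). λ = (15 - 30)/(29 - 11) ≡ 22/18 mod 37. 18⁻¹ ≡ 35 (mod 37) since 18·35 = 630 ≡ 1, so λ ≡ 30.
  x = λ² - 11 - 29 = 900 - 40 ≡ 9; y = λ·(11 - 9) - 30 ≡ 30. → (9, 30)

(9, 30)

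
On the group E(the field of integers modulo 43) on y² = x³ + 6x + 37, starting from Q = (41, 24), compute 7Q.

Repeated addition: build up to 7Q.
2Q: tangent at (41, 24): λ = (3·41² + 6)/(2·24) ≡ 18/5. 5⁻¹ ≡ 26 (mod 43) since 5·26 = 130 ≡ 1, so λ ≡ 18·26 ≡ 38.
  x = λ² - 41 - 41 = 1444 - 82 ≡ 29; y = λ·(41 - 29) - 24 ≡ 2. → (29, 2)
3Q: (29, 2) + (41, 24). λ = (24 - 2)/(41 - 29) ≡ 22/12 mod 43. 12⁻¹ ≡ 18 (mod 43), so λ ≡ 9.
  x = λ² - 29 - 41 = 81 - 70 ≡ 11; y = λ·(29 - 11) - 2 ≡ 31. → (11, 31)
4Q: (11, 31) + (41, 24). λ = (24 - 31)/(41 - 11) ≡ 36/30 mod 43. 30⁻¹ ≡ 33 (mod 43), so λ ≡ 27.
  x = λ² - 11 - 41 = 729 - 52 ≡ 32; y = λ·(11 - 32) - 31 ≡ 4. → (32, 4)
5Q: (32, 4) + (41, 24). λ = (24 - 4)/(41 - 32) ≡ 20/9 mod 43. 9⁻¹ ≡ 24 (mod 43) since 9·24 = 216 ≡ 1, so λ ≡ 7.
  x = λ² - 32 - 41 = 49 - 73 ≡ 19; y = λ·(32 - 19) - 4 ≡ 1. → (19, 1)
6Q: (19, 1) + (41, 24). λ = (24 - 1)/(41 - 19) ≡ 23/22 mod 43. 22⁻¹ ≡ 2 (mod 43), so λ ≡ 3.
  x = λ² - 19 - 41 = 9 - 60 ≡ 35; y = λ·(19 - 35) - 1 ≡ 37. → (35, 37)
7Q: (35, 37) + (41, 24). λ = (24 - 37)/(41 - 35) ≡ 30/6 mod 43. 6⁻¹ ≡ 36 (mod 43), so λ ≡ 5.
  x = λ² - 35 - 41 = 25 - 76 ≡ 35; y = λ·(35 - 35) - 37 ≡ 6. → (35, 6)

(35, 6)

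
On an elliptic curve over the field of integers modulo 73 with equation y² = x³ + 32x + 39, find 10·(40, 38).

Write Q = (40, 38).
Double-and-add on 10 = (1010)₂. Start with Q = (40, 38) for the leading 1-bit.
double: tangent at (40, 38): λ = (3·40² + 32)/(2·38) ≡ 14/3. 3⁻¹ ≡ 49 (mod 73), so λ ≡ 14·49 ≡ 29.
  x = λ² - 40 - 40 = 841 - 80 ≡ 31; y = λ·(40 - 31) - 38 ≡ 4. → (31, 4)
double: tangent at (31, 4): λ = (3·31² + 32)/(2·4) ≡ 68/8. 8⁻¹ ≡ 64 (mod 73) since 8·64 = 512 ≡ 1, so λ ≡ 68·64 ≡ 45.
  x = λ² - 31 - 31 = 2025 - 62 ≡ 65; y = λ·(31 - 65) - 4 ≡ 72. → (65, 72)
add Q: (65, 72) + (40, 38). λ = (38 - 72)/(40 - 65) ≡ 39/48 mod 73. 48⁻¹ ≡ 35 (mod 73) since 48·35 = 1680 ≡ 1, so λ ≡ 51.
  x = λ² - 65 - 40 = 2601 - 105 ≡ 14; y = λ·(65 - 14) - 72 ≡ 47. → (14, 47)
double: tangent at (14, 47): λ = (3·14² + 32)/(2·47) ≡ 36/21. 21⁻¹ ≡ 7 (mod 73), so λ ≡ 36·7 ≡ 33.
  x = λ² - 14 - 14 = 1089 - 28 ≡ 39; y = λ·(14 - 39) - 47 ≡ 4. → (39, 4)

(39, 4)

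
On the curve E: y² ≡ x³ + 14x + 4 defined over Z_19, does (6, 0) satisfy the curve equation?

yes

y² = 0² ≡ 0; x³ + 14x + 4 = 304 ≡ 0 (mod 19). 0 = 0.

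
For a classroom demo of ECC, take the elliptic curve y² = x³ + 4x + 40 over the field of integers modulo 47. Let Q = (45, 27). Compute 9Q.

Repeated addition: build up to 9Q.
2Q: tangent at (45, 27): λ = (3·45² + 4)/(2·27) ≡ 16/7. 7⁻¹ ≡ 27 (mod 47), so λ ≡ 16·27 ≡ 9.
  x = λ² - 45 - 45 = 81 - 90 ≡ 38; y = λ·(45 - 38) - 27 ≡ 36. → (38, 36)
3Q: (38, 36) + (45, 27). λ = (27 - 36)/(45 - 38) ≡ 38/7 mod 47. 7⁻¹ ≡ 27 (mod 47), so λ ≡ 39.
  x = λ² - 38 - 45 = 1521 - 83 ≡ 28; y = λ·(38 - 28) - 36 ≡ 25. → (28, 25)
4Q: (28, 25) + (45, 27). λ = (27 - 25)/(45 - 28) ≡ 2/17 mod 47. 17⁻¹ ≡ 36 (mod 47) since 17·36 = 612 ≡ 1, so λ ≡ 25.
  x = λ² - 28 - 45 = 625 - 73 ≡ 35; y = λ·(28 - 35) - 25 ≡ 35. → (35, 35)
5Q: (35, 35) + (45, 27). λ = (27 - 35)/(45 - 35) ≡ 39/10 mod 47. 10⁻¹ ≡ 33 (mod 47) since 10·33 = 330 ≡ 1, so λ ≡ 18.
  x = λ² - 35 - 45 = 324 - 80 ≡ 9; y = λ·(35 - 9) - 35 ≡ 10. → (9, 10)
6Q: (9, 10) + (45, 27). λ = (27 - 10)/(45 - 9) ≡ 17/36 mod 47. 36⁻¹ ≡ 17 (mod 47) since 36·17 = 612 ≡ 1, so λ ≡ 7.
  x = λ² - 9 - 45 = 49 - 54 ≡ 42; y = λ·(9 - 42) - 10 ≡ 41. → (42, 41)
7Q: (42, 41) + (45, 27). λ = (27 - 41)/(45 - 42) ≡ 33/3 mod 47. 3⁻¹ ≡ 16 (mod 47), so λ ≡ 11.
  x = λ² - 42 - 45 = 121 - 87 ≡ 34; y = λ·(42 - 34) - 41 ≡ 0. → (34, 0)
8Q: (34, 0) + (45, 27). λ = (27 - 0)/(45 - 34) ≡ 27/11 mod 47. 11⁻¹ ≡ 30 (mod 47) since 11·30 = 330 ≡ 1, so λ ≡ 11.
  x = λ² - 34 - 45 = 121 - 79 ≡ 42; y = λ·(34 - 42) - 0 ≡ 6. → (42, 6)
9Q: (42, 6) + (45, 27). λ = (27 - 6)/(45 - 42) ≡ 21/3 mod 47. 3⁻¹ ≡ 16 (mod 47) since 3·16 = 48 ≡ 1, so λ ≡ 7.
  x = λ² - 42 - 45 = 49 - 87 ≡ 9; y = λ·(42 - 9) - 6 ≡ 37. → (9, 37)

(9, 37)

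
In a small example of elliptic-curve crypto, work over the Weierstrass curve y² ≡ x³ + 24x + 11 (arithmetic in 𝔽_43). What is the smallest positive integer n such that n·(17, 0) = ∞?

2P: (17, 0) + (17, 0): same x and y₁ ≡ -y₂, so the sum is ∞.
2P = ∞, so the order is 2.

2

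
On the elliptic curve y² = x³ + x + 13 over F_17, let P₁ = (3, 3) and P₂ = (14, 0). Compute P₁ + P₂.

(13, 9)

(3, 3) + (14, 0). λ = (0 - 3)/(14 - 3) ≡ 14/11 mod 17. 11⁻¹ ≡ 14 (mod 17) since 11·14 = 154 ≡ 1, so λ ≡ 9.
  x = λ² - 3 - 14 = 81 - 17 ≡ 13; y = λ·(3 - 13) - 3 ≡ 9. → (13, 9)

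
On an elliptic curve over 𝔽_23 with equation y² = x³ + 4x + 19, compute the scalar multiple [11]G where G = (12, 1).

(3, 14)

Double-and-add on 11 = (1011)₂. Start with G = (12, 1) for the leading 1-bit.
double: tangent at (12, 1): λ = (3·12² + 4)/(2·1) ≡ 22/2. 2⁻¹ ≡ 12 (mod 23) since 2·12 = 24 ≡ 1, so λ ≡ 22·12 ≡ 11.
  x = λ² - 12 - 12 = 121 - 24 ≡ 5; y = λ·(12 - 5) - 1 ≡ 7. → (5, 7)
double: tangent at (5, 7): λ = (3·5² + 4)/(2·7) ≡ 10/14. 14⁻¹ ≡ 5 (mod 23), so λ ≡ 10·5 ≡ 4.
  x = λ² - 5 - 5 = 16 - 10 ≡ 6; y = λ·(5 - 6) - 7 ≡ 12. → (6, 12)
add G: (6, 12) + (12, 1). λ = (1 - 12)/(12 - 6) ≡ 12/6 mod 23. 6⁻¹ ≡ 4 (mod 23) since 6·4 = 24 ≡ 1, so λ ≡ 2.
  x = λ² - 6 - 12 = 4 - 18 ≡ 9; y = λ·(6 - 9) - 12 ≡ 5. → (9, 5)
double: tangent at (9, 5): λ = (3·9² + 4)/(2·5) ≡ 17/10. 10⁻¹ ≡ 7 (mod 23) since 10·7 = 70 ≡ 1, so λ ≡ 17·7 ≡ 4.
  x = λ² - 9 - 9 = 16 - 18 ≡ 21; y = λ·(9 - 21) - 5 ≡ 16. → (21, 16)
add G: (21, 16) + (12, 1). λ = (1 - 16)/(12 - 21) ≡ 8/14 mod 23. 14⁻¹ ≡ 5 (mod 23), so λ ≡ 17.
  x = λ² - 21 - 12 = 289 - 33 ≡ 3; y = λ·(21 - 3) - 16 ≡ 14. → (3, 14)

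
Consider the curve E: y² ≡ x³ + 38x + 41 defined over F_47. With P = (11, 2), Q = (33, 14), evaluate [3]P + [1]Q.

First 3P:
Repeated addition: build up to 3P.
2P: tangent at (11, 2): λ = (3·11² + 38)/(2·2) ≡ 25/4. 4⁻¹ ≡ 12 (mod 47) since 4·12 = 48 ≡ 1, so λ ≡ 25·12 ≡ 18.
  x = λ² - 11 - 11 = 324 - 22 ≡ 20; y = λ·(11 - 20) - 2 ≡ 24. → (20, 24)
3P: (20, 24) + (11, 2). λ = (2 - 24)/(11 - 20) ≡ 25/38 mod 47. 38⁻¹ ≡ 26 (mod 47), so λ ≡ 39.
  x = λ² - 20 - 11 = 1521 - 31 ≡ 33; y = λ·(20 - 33) - 24 ≡ 33. → (33, 33)
3P = (33, 33).
Finally 3P + Q:
(33, 33) + (33, 14): same x and y₁ ≡ -y₂, so the sum is the point at infinity.

O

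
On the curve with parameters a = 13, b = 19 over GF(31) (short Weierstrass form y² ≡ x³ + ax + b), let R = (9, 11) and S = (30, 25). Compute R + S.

(20, 23)

(9, 11) + (30, 25). λ = (25 - 11)/(30 - 9) ≡ 14/21 mod 31. 21⁻¹ ≡ 3 (mod 31), so λ ≡ 11.
  x = λ² - 9 - 30 = 121 - 39 ≡ 20; y = λ·(9 - 20) - 11 ≡ 23. → (20, 23)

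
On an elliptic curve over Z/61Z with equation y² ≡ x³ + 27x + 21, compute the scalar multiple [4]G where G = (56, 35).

(43, 13)

Repeated addition: build up to 4G.
2G: tangent at (56, 35): λ = (3·56² + 27)/(2·35) ≡ 41/9. 9⁻¹ ≡ 34 (mod 61) since 9·34 = 306 ≡ 1, so λ ≡ 41·34 ≡ 52.
  x = λ² - 56 - 56 = 2704 - 112 ≡ 30; y = λ·(56 - 30) - 35 ≡ 36. → (30, 36)
3G: (30, 36) + (56, 35). λ = (35 - 36)/(56 - 30) ≡ 60/26 mod 61. 26⁻¹ ≡ 54 (mod 61), so λ ≡ 7.
  x = λ² - 30 - 56 = 49 - 86 ≡ 24; y = λ·(30 - 24) - 36 ≡ 6. → (24, 6)
4G: (24, 6) + (56, 35). λ = (35 - 6)/(56 - 24) ≡ 29/32 mod 61. 32⁻¹ ≡ 21 (mod 61) since 32·21 = 672 ≡ 1, so λ ≡ 60.
  x = λ² - 24 - 56 = 3600 - 80 ≡ 43; y = λ·(24 - 43) - 6 ≡ 13. → (43, 13)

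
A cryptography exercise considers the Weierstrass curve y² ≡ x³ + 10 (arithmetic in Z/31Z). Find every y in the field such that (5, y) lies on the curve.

x³ + 0x + 10 = 135 ≡ 11 (mod 31).
11 is a non-residue mod 31; no y exists.

none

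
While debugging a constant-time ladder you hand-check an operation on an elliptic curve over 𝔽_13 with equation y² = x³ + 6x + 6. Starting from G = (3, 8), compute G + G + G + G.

Double-and-add on 4 = (100)₂. Start with G = (3, 8) for the leading 1-bit.
double: tangent at (3, 8): λ = (3·3² + 6)/(2·8) ≡ 7/3. 3⁻¹ ≡ 9 (mod 13) since 3·9 = 27 ≡ 1, so λ ≡ 7·9 ≡ 11.
  x = λ² - 3 - 3 = 121 - 6 ≡ 11; y = λ·(3 - 11) - 8 ≡ 8. → (11, 8)
double: tangent at (11, 8): λ = (3·11² + 6)/(2·8) ≡ 5/3. 3⁻¹ ≡ 9 (mod 13), so λ ≡ 5·9 ≡ 6.
  x = λ² - 11 - 11 = 36 - 22 ≡ 1; y = λ·(11 - 1) - 8 ≡ 0. → (1, 0)

(1, 0)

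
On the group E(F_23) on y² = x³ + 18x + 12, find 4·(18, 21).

Write Q = (18, 21).
Repeated addition: build up to 4Q.
2Q: tangent at (18, 21): λ = (3·18² + 18)/(2·21) ≡ 1/19. 19⁻¹ ≡ 17 (mod 23), so λ ≡ 1·17 ≡ 17.
  x = λ² - 18 - 18 = 289 - 36 ≡ 0; y = λ·(18 - 0) - 21 ≡ 9. → (0, 9)
3Q: (0, 9) + (18, 21). λ = (21 - 9)/(18 - 0) ≡ 12/18 mod 23. 18⁻¹ ≡ 9 (mod 23) since 18·9 = 162 ≡ 1, so λ ≡ 16.
  x = λ² - 0 - 18 = 256 - 18 ≡ 8; y = λ·(0 - 8) - 9 ≡ 1. → (8, 1)
4Q: (8, 1) + (18, 21). λ = (21 - 1)/(18 - 8) ≡ 20/10 mod 23. 10⁻¹ ≡ 7 (mod 23), so λ ≡ 2.
  x = λ² - 8 - 18 = 4 - 26 ≡ 1; y = λ·(8 - 1) - 1 ≡ 13. → (1, 13)

(1, 13)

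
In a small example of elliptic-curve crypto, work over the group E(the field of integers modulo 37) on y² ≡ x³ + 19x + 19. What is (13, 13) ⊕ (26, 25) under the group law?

(26, 12)

(13, 13) + (26, 25). λ = (25 - 13)/(26 - 13) ≡ 12/13 mod 37. 13⁻¹ ≡ 20 (mod 37) since 13·20 = 260 ≡ 1, so λ ≡ 18.
  x = λ² - 13 - 26 = 324 - 39 ≡ 26; y = λ·(13 - 26) - 13 ≡ 12. → (26, 12)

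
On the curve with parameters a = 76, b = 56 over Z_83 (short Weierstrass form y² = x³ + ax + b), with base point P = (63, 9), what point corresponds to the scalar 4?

Repeated addition: build up to 4P.
2P: tangent at (63, 9): λ = (3·63² + 76)/(2·9) ≡ 31/18. 18⁻¹ ≡ 60 (mod 83) since 18·60 = 1080 ≡ 1, so λ ≡ 31·60 ≡ 34.
  x = λ² - 63 - 63 = 1156 - 126 ≡ 34; y = λ·(63 - 34) - 9 ≡ 64. → (34, 64)
3P: (34, 64) + (63, 9). λ = (9 - 64)/(63 - 34) ≡ 28/29 mod 83. 29⁻¹ ≡ 63 (mod 83) since 29·63 = 1827 ≡ 1, so λ ≡ 21.
  x = λ² - 34 - 63 = 441 - 97 ≡ 12; y = λ·(34 - 12) - 64 ≡ 66. → (12, 66)
4P: (12, 66) + (63, 9). λ = (9 - 66)/(63 - 12) ≡ 26/51 mod 83. 51⁻¹ ≡ 70 (mod 83), so λ ≡ 77.
  x = λ² - 12 - 63 = 5929 - 75 ≡ 44; y = λ·(12 - 44) - 66 ≡ 43. → (44, 43)

(44, 43)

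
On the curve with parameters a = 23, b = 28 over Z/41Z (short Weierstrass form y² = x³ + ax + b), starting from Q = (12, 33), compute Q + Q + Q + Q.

Double-and-add on 4 = (100)₂. Start with Q = (12, 33) for the leading 1-bit.
double: tangent at (12, 33): λ = (3·12² + 23)/(2·33) ≡ 4/25. 25⁻¹ ≡ 23 (mod 41), so λ ≡ 4·23 ≡ 10.
  x = λ² - 12 - 12 = 100 - 24 ≡ 35; y = λ·(12 - 35) - 33 ≡ 24. → (35, 24)
double: tangent at (35, 24): λ = (3·35² + 23)/(2·24) ≡ 8/7. 7⁻¹ ≡ 6 (mod 41), so λ ≡ 8·6 ≡ 7.
  x = λ² - 35 - 35 = 49 - 70 ≡ 20; y = λ·(35 - 20) - 24 ≡ 40. → (20, 40)

(20, 40)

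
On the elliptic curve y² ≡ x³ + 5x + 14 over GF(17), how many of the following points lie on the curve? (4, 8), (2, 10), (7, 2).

2

(4, 8): 8² ≡ 13, rhs ≡ 13 → on.
(2, 10): 10² ≡ 15, rhs ≡ 15 → on.
(7, 2): 2² ≡ 4, rhs ≡ 1 → off.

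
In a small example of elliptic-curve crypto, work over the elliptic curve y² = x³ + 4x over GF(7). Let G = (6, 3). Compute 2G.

(2, 4)

tangent at (6, 3): λ = (3·6² + 4)/(2·3) ≡ 0/6. 6⁻¹ ≡ 6 (mod 7), so λ ≡ 0·6 ≡ 0.
  x = λ² - 6 - 6 = 0 - 12 ≡ 2; y = λ·(6 - 2) - 3 ≡ 4. → (2, 4)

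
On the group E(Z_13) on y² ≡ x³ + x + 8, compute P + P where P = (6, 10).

tangent at (6, 10): λ = (3·6² + 1)/(2·10) ≡ 5/7. 7⁻¹ ≡ 2 (mod 13) since 7·2 = 14 ≡ 1, so λ ≡ 5·2 ≡ 10.
  x = λ² - 6 - 6 = 100 - 12 ≡ 10; y = λ·(6 - 10) - 10 ≡ 2. → (10, 2)

(10, 2)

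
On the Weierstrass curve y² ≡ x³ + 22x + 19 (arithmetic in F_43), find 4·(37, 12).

O

Write Q = (37, 12).
Repeated addition: build up to 4Q.
2Q: tangent at (37, 12): λ = (3·37² + 22)/(2·12) ≡ 1/24. 24⁻¹ ≡ 9 (mod 43) since 24·9 = 216 ≡ 1, so λ ≡ 1·9 ≡ 9.
  x = λ² - 37 - 37 = 81 - 74 ≡ 7; y = λ·(37 - 7) - 12 ≡ 0. → (7, 0)
3Q: (7, 0) + (37, 12). λ = (12 - 0)/(37 - 7) ≡ 12/30 mod 43. 30⁻¹ ≡ 33 (mod 43), so λ ≡ 9.
  x = λ² - 7 - 37 = 81 - 44 ≡ 37; y = λ·(7 - 37) - 0 ≡ 31. → (37, 31)
4Q: (37, 31) + (37, 12): same x and y₁ ≡ -y₂, so the sum is O.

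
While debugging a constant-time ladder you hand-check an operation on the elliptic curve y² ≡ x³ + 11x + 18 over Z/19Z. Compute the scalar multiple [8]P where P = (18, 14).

(17, 8)

Double-and-add on 8 = (1000)₂. Start with P = (18, 14) for the leading 1-bit.
double: tangent at (18, 14): λ = (3·18² + 11)/(2·14) ≡ 14/9. 9⁻¹ ≡ 17 (mod 19) since 9·17 = 153 ≡ 1, so λ ≡ 14·17 ≡ 10.
  x = λ² - 18 - 18 = 100 - 36 ≡ 7; y = λ·(18 - 7) - 14 ≡ 1. → (7, 1)
double: tangent at (7, 1): λ = (3·7² + 11)/(2·1) ≡ 6/2. 2⁻¹ ≡ 10 (mod 19), so λ ≡ 6·10 ≡ 3.
  x = λ² - 7 - 7 = 9 - 14 ≡ 14; y = λ·(7 - 14) - 1 ≡ 16. → (14, 16)
double: tangent at (14, 16): λ = (3·14² + 11)/(2·16) ≡ 10/13. 13⁻¹ ≡ 3 (mod 19) since 13·3 = 39 ≡ 1, so λ ≡ 10·3 ≡ 11.
  x = λ² - 14 - 14 = 121 - 28 ≡ 17; y = λ·(14 - 17) - 16 ≡ 8. → (17, 8)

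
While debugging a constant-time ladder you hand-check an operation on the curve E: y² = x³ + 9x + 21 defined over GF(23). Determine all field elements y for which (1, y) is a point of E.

x³ + 9x + 21 = 31 ≡ 8 (mod 23).
Square roots of 8 mod 23: 10 and 13 (since 10² = 100 ≡ 8).

10, 13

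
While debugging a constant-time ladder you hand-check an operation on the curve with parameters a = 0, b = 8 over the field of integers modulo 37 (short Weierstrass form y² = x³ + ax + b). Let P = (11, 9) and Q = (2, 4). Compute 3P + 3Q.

(17, 0)

First 3P:
Repeated addition: build up to 3P.
2P: tangent at (11, 9): λ = (3·11² + 0)/(2·9) ≡ 30/18. 18⁻¹ ≡ 35 (mod 37), so λ ≡ 30·35 ≡ 14.
  x = λ² - 11 - 11 = 196 - 22 ≡ 26; y = λ·(11 - 26) - 9 ≡ 3. → (26, 3)
3P: (26, 3) + (11, 9). λ = (9 - 3)/(11 - 26) ≡ 6/22 mod 37. 22⁻¹ ≡ 32 (mod 37) since 22·32 = 704 ≡ 1, so λ ≡ 7.
  x = λ² - 26 - 11 = 49 - 37 ≡ 12; y = λ·(26 - 12) - 3 ≡ 21. → (12, 21)
3P = (12, 21).
Next 3Q:
Repeated addition: build up to 3Q.
2Q: tangent at (2, 4): λ = (3·2² + 0)/(2·4) ≡ 12/8. 8⁻¹ ≡ 14 (mod 37), so λ ≡ 12·14 ≡ 20.
  x = λ² - 2 - 2 = 400 - 4 ≡ 26; y = λ·(2 - 26) - 4 ≡ 34. → (26, 34)
3Q: (26, 34) + (2, 4). λ = (4 - 34)/(2 - 26) ≡ 7/13 mod 37. 13⁻¹ ≡ 20 (mod 37), so λ ≡ 29.
  x = λ² - 26 - 2 = 841 - 28 ≡ 36; y = λ·(26 - 36) - 34 ≡ 9. → (36, 9)
3Q = (36, 9).
Finally 3P + 3Q:
(12, 21) + (36, 9). λ = (9 - 21)/(36 - 12) ≡ 25/24 mod 37. 24⁻¹ ≡ 17 (mod 37), so λ ≡ 18.
  x = λ² - 12 - 36 = 324 - 48 ≡ 17; y = λ·(12 - 17) - 21 ≡ 0. → (17, 0)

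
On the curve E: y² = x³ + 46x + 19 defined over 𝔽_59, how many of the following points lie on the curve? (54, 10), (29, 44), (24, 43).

1

(54, 10): 10² ≡ 41, rhs ≡ 18 → off.
(29, 44): 44² ≡ 48, rhs ≡ 18 → off.
(24, 43): 43² ≡ 20, rhs ≡ 20 → on.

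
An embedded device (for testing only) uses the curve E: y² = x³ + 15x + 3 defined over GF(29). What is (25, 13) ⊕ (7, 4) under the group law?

(19, 19)

(25, 13) + (7, 4). λ = (4 - 13)/(7 - 25) ≡ 20/11 mod 29. 11⁻¹ ≡ 8 (mod 29), so λ ≡ 15.
  x = λ² - 25 - 7 = 225 - 32 ≡ 19; y = λ·(25 - 19) - 13 ≡ 19. → (19, 19)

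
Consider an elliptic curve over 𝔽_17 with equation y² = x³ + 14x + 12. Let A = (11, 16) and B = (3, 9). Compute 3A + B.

First 3A:
Repeated addition: build up to 3A.
2A: tangent at (11, 16): λ = (3·11² + 14)/(2·16) ≡ 3/15. 15⁻¹ ≡ 8 (mod 17), so λ ≡ 3·8 ≡ 7.
  x = λ² - 11 - 11 = 49 - 22 ≡ 10; y = λ·(11 - 10) - 16 ≡ 8. → (10, 8)
3A: (10, 8) + (11, 16). λ = (16 - 8)/(11 - 10) ≡ 8/1 mod 17. 1⁻¹ ≡ 1 (mod 17) since 1·1 = 1 ≡ 1, so λ ≡ 8.
  x = λ² - 10 - 11 = 64 - 21 ≡ 9; y = λ·(10 - 9) - 8 ≡ 0. → (9, 0)
3A = (9, 0).
Finally 3A + B:
(9, 0) + (3, 9). λ = (9 - 0)/(3 - 9) ≡ 9/11 mod 17. 11⁻¹ ≡ 14 (mod 17), so λ ≡ 7.
  x = λ² - 9 - 3 = 49 - 12 ≡ 3; y = λ·(9 - 3) - 0 ≡ 8. → (3, 8)

(3, 8)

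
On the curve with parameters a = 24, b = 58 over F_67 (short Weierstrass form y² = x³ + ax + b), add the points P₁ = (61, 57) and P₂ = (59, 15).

(61, 57) + (59, 15). λ = (15 - 57)/(59 - 61) ≡ 25/65 mod 67. 65⁻¹ ≡ 33 (mod 67), so λ ≡ 21.
  x = λ² - 61 - 59 = 441 - 120 ≡ 53; y = λ·(61 - 53) - 57 ≡ 44. → (53, 44)

(53, 44)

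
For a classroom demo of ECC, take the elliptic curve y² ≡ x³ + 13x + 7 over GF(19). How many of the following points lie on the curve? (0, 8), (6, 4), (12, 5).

(0, 8): 8² ≡ 7, rhs ≡ 7 → on.
(6, 4): 4² ≡ 16, rhs ≡ 16 → on.
(12, 5): 5² ≡ 6, rhs ≡ 10 → off.

2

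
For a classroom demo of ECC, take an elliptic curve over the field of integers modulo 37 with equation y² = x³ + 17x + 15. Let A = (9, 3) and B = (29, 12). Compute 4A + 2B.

(7, 12)

First 4A:
Repeated addition: build up to 4A.
2A: tangent at (9, 3): λ = (3·9² + 17)/(2·3) ≡ 1/6. 6⁻¹ ≡ 31 (mod 37), so λ ≡ 1·31 ≡ 31.
  x = λ² - 9 - 9 = 961 - 18 ≡ 18; y = λ·(9 - 18) - 3 ≡ 14. → (18, 14)
3A: (18, 14) + (9, 3). λ = (3 - 14)/(9 - 18) ≡ 26/28 mod 37. 28⁻¹ ≡ 4 (mod 37) since 28·4 = 112 ≡ 1, so λ ≡ 30.
  x = λ² - 18 - 9 = 900 - 27 ≡ 22; y = λ·(18 - 22) - 14 ≡ 14. → (22, 14)
4A: (22, 14) + (9, 3). λ = (3 - 14)/(9 - 22) ≡ 26/24 mod 37. 24⁻¹ ≡ 17 (mod 37) since 24·17 = 408 ≡ 1, so λ ≡ 35.
  x = λ² - 22 - 9 = 1225 - 31 ≡ 10; y = λ·(22 - 10) - 14 ≡ 36. → (10, 36)
4A = (10, 36).
Next 2B:
Repeated addition: build up to 2B.
2B: tangent at (29, 12): λ = (3·29² + 17)/(2·12) ≡ 24/24. 24⁻¹ ≡ 17 (mod 37) since 24·17 = 408 ≡ 1, so λ ≡ 24·17 ≡ 1.
  x = λ² - 29 - 29 = 1 - 58 ≡ 17; y = λ·(29 - 17) - 12 ≡ 0. → (17, 0)
2B = (17, 0).
Finally 4A + 2B:
(10, 36) + (17, 0). λ = (0 - 36)/(17 - 10) ≡ 1/7 mod 37. 7⁻¹ ≡ 16 (mod 37), so λ ≡ 16.
  x = λ² - 10 - 17 = 256 - 27 ≡ 7; y = λ·(10 - 7) - 36 ≡ 12. → (7, 12)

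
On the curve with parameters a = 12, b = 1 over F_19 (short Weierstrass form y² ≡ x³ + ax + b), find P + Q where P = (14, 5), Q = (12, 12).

(10, 0)

(14, 5) + (12, 12). λ = (12 - 5)/(12 - 14) ≡ 7/17 mod 19. 17⁻¹ ≡ 9 (mod 19), so λ ≡ 6.
  x = λ² - 14 - 12 = 36 - 26 ≡ 10; y = λ·(14 - 10) - 5 ≡ 0. → (10, 0)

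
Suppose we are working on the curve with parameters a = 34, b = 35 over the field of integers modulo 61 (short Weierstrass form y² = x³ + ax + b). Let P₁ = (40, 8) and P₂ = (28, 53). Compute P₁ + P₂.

(49, 41)

(40, 8) + (28, 53). λ = (53 - 8)/(28 - 40) ≡ 45/49 mod 61. 49⁻¹ ≡ 5 (mod 61) since 49·5 = 245 ≡ 1, so λ ≡ 42.
  x = λ² - 40 - 28 = 1764 - 68 ≡ 49; y = λ·(40 - 49) - 8 ≡ 41. → (49, 41)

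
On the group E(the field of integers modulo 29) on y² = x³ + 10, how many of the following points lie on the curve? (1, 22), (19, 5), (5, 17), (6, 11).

1

(1, 22): 22² ≡ 20, rhs ≡ 11 → off.
(19, 5): 5² ≡ 25, rhs ≡ 25 → on.
(5, 17): 17² ≡ 28, rhs ≡ 19 → off.
(6, 11): 11² ≡ 5, rhs ≡ 23 → off.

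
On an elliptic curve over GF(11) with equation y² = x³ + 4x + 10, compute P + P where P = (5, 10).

(2, 9)

tangent at (5, 10): λ = (3·5² + 4)/(2·10) ≡ 2/9. 9⁻¹ ≡ 5 (mod 11), so λ ≡ 2·5 ≡ 10.
  x = λ² - 5 - 5 = 100 - 10 ≡ 2; y = λ·(5 - 2) - 10 ≡ 9. → (2, 9)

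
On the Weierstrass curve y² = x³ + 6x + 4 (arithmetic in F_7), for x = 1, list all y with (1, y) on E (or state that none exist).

x³ + 6x + 4 = 11 ≡ 4 (mod 7).
Square roots of 4 mod 7: 2 and 5 (since 2² = 4 ≡ 4).

2, 5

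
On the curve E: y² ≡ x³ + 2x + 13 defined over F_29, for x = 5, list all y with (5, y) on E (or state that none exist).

none

x³ + 2x + 13 = 148 ≡ 3 (mod 29).
3 is a non-residue mod 29; no y exists.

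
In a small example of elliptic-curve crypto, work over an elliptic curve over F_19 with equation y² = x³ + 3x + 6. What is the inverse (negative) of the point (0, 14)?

-(0, 14) = (0, -14 mod 19) = (0, 5).

(0, 5)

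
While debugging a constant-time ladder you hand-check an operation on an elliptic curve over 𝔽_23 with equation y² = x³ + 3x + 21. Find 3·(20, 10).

Write G = (20, 10).
Repeated addition: build up to 3G.
2G: tangent at (20, 10): λ = (3·20² + 3)/(2·10) ≡ 7/20. 20⁻¹ ≡ 15 (mod 23), so λ ≡ 7·15 ≡ 13.
  x = λ² - 20 - 20 = 169 - 40 ≡ 14; y = λ·(20 - 14) - 10 ≡ 22. → (14, 22)
3G: (14, 22) + (20, 10). λ = (10 - 22)/(20 - 14) ≡ 11/6 mod 23. 6⁻¹ ≡ 4 (mod 23), so λ ≡ 21.
  x = λ² - 14 - 20 = 441 - 34 ≡ 16; y = λ·(14 - 16) - 22 ≡ 5. → (16, 5)

(16, 5)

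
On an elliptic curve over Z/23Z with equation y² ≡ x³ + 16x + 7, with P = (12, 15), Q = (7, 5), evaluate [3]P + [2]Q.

First 3P:
Repeated addition: build up to 3P.
2P: tangent at (12, 15): λ = (3·12² + 16)/(2·15) ≡ 11/7. 7⁻¹ ≡ 10 (mod 23) since 7·10 = 70 ≡ 1, so λ ≡ 11·10 ≡ 18.
  x = λ² - 12 - 12 = 324 - 24 ≡ 1; y = λ·(12 - 1) - 15 ≡ 22. → (1, 22)
3P: (1, 22) + (12, 15). λ = (15 - 22)/(12 - 1) ≡ 16/11 mod 23. 11⁻¹ ≡ 21 (mod 23) since 11·21 = 231 ≡ 1, so λ ≡ 14.
  x = λ² - 1 - 12 = 196 - 13 ≡ 22; y = λ·(1 - 22) - 22 ≡ 6. → (22, 6)
3P = (22, 6).
Next 2Q:
Repeated addition: build up to 2Q.
2Q: tangent at (7, 5): λ = (3·7² + 16)/(2·5) ≡ 2/10. 10⁻¹ ≡ 7 (mod 23), so λ ≡ 2·7 ≡ 14.
  x = λ² - 7 - 7 = 196 - 14 ≡ 21; y = λ·(7 - 21) - 5 ≡ 6. → (21, 6)
2Q = (21, 6).
Finally 3P + 2Q:
(22, 6) + (21, 6). λ = (6 - 6)/(21 - 22) ≡ 0/22 mod 23. 22⁻¹ ≡ 22 (mod 23), so λ ≡ 0.
  x = λ² - 22 - 21 = 0 - 43 ≡ 3; y = λ·(22 - 3) - 6 ≡ 17. → (3, 17)

(3, 17)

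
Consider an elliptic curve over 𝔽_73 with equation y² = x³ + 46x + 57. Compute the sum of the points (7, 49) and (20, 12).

(23, 19)

(7, 49) + (20, 12). λ = (12 - 49)/(20 - 7) ≡ 36/13 mod 73. 13⁻¹ ≡ 45 (mod 73), so λ ≡ 14.
  x = λ² - 7 - 20 = 196 - 27 ≡ 23; y = λ·(7 - 23) - 49 ≡ 19. → (23, 19)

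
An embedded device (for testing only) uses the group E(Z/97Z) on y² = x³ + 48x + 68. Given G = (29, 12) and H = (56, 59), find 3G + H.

First 3G:
Repeated addition: build up to 3G.
2G: tangent at (29, 12): λ = (3·29² + 48)/(2·12) ≡ 49/24. 24⁻¹ ≡ 93 (mod 97) since 24·93 = 2232 ≡ 1, so λ ≡ 49·93 ≡ 95.
  x = λ² - 29 - 29 = 9025 - 58 ≡ 43; y = λ·(29 - 43) - 12 ≡ 16. → (43, 16)
3G: (43, 16) + (29, 12). λ = (12 - 16)/(29 - 43) ≡ 93/83 mod 97. 83⁻¹ ≡ 90 (mod 97) since 83·90 = 7470 ≡ 1, so λ ≡ 28.
  x = λ² - 43 - 29 = 784 - 72 ≡ 33; y = λ·(43 - 33) - 16 ≡ 70. → (33, 70)
3G = (33, 70).
Finally 3G + H:
(33, 70) + (56, 59). λ = (59 - 70)/(56 - 33) ≡ 86/23 mod 97. 23⁻¹ ≡ 38 (mod 97) since 23·38 = 874 ≡ 1, so λ ≡ 67.
  x = λ² - 33 - 56 = 4489 - 89 ≡ 35; y = λ·(33 - 35) - 70 ≡ 87. → (35, 87)

(35, 87)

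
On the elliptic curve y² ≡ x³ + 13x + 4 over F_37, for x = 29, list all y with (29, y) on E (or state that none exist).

x³ + 13x + 4 = 24770 ≡ 17 (mod 37).
17 is a non-residue mod 37; no y exists.

none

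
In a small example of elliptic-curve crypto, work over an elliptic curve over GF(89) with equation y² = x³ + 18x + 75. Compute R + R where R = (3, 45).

(61, 15)

tangent at (3, 45): λ = (3·3² + 18)/(2·45) ≡ 45/1. 1⁻¹ ≡ 1 (mod 89) since 1·1 = 1 ≡ 1, so λ ≡ 45·1 ≡ 45.
  x = λ² - 3 - 3 = 2025 - 6 ≡ 61; y = λ·(3 - 61) - 45 ≡ 15. → (61, 15)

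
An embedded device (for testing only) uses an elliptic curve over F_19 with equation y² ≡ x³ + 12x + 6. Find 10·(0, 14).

(6, 3)

Write P = (0, 14).
Repeated addition: build up to 10P.
2P: tangent at (0, 14): λ = (3·0² + 12)/(2·14) ≡ 12/9. 9⁻¹ ≡ 17 (mod 19), so λ ≡ 12·17 ≡ 14.
  x = λ² - 0 - 0 = 196 - 0 ≡ 6; y = λ·(0 - 6) - 14 ≡ 16. → (6, 16)
3P: (6, 16) + (0, 14). λ = (14 - 16)/(0 - 6) ≡ 17/13 mod 19. 13⁻¹ ≡ 3 (mod 19), so λ ≡ 13.
  x = λ² - 6 - 0 = 169 - 6 ≡ 11; y = λ·(6 - 11) - 16 ≡ 14. → (11, 14)
4P: (11, 14) + (0, 14). λ = (14 - 14)/(0 - 11) ≡ 0/8 mod 19. 8⁻¹ ≡ 12 (mod 19), so λ ≡ 0.
  x = λ² - 11 - 0 = 0 - 11 ≡ 8; y = λ·(11 - 8) - 14 ≡ 5. → (8, 5)
5P: (8, 5) + (0, 14). λ = (14 - 5)/(0 - 8) ≡ 9/11 mod 19. 11⁻¹ ≡ 7 (mod 19) since 11·7 = 77 ≡ 1, so λ ≡ 6.
  x = λ² - 8 - 0 = 36 - 8 ≡ 9; y = λ·(8 - 9) - 5 ≡ 8. → (9, 8)
6P: (9, 8) + (0, 14). λ = (14 - 8)/(0 - 9) ≡ 6/10 mod 19. 10⁻¹ ≡ 2 (mod 19), so λ ≡ 12.
  x = λ² - 9 - 0 = 144 - 9 ≡ 2; y = λ·(9 - 2) - 8 ≡ 0. → (2, 0)
7P: (2, 0) + (0, 14). λ = (14 - 0)/(0 - 2) ≡ 14/17 mod 19. 17⁻¹ ≡ 9 (mod 19), so λ ≡ 12.
  x = λ² - 2 - 0 = 144 - 2 ≡ 9; y = λ·(2 - 9) - 0 ≡ 11. → (9, 11)
8P: (9, 11) + (0, 14). λ = (14 - 11)/(0 - 9) ≡ 3/10 mod 19. 10⁻¹ ≡ 2 (mod 19), so λ ≡ 6.
  x = λ² - 9 - 0 = 36 - 9 ≡ 8; y = λ·(9 - 8) - 11 ≡ 14. → (8, 14)
9P: (8, 14) + (0, 14). λ = (14 - 14)/(0 - 8) ≡ 0/11 mod 19. 11⁻¹ ≡ 7 (mod 19), so λ ≡ 0.
  x = λ² - 8 - 0 = 0 - 8 ≡ 11; y = λ·(8 - 11) - 14 ≡ 5. → (11, 5)
10P: (11, 5) + (0, 14). λ = (14 - 5)/(0 - 11) ≡ 9/8 mod 19. 8⁻¹ ≡ 12 (mod 19), so λ ≡ 13.
  x = λ² - 11 - 0 = 169 - 11 ≡ 6; y = λ·(11 - 6) - 5 ≡ 3. → (6, 3)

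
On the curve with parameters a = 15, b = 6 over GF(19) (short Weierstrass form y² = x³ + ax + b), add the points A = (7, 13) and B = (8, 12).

(7, 13) + (8, 12). λ = (12 - 13)/(8 - 7) ≡ 18/1 mod 19. 1⁻¹ ≡ 1 (mod 19) since 1·1 = 1 ≡ 1, so λ ≡ 18.
  x = λ² - 7 - 8 = 324 - 15 ≡ 5; y = λ·(7 - 5) - 13 ≡ 4. → (5, 4)

(5, 4)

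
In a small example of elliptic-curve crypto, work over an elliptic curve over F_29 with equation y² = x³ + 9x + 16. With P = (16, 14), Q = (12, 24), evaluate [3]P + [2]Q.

First 3P:
Repeated addition: build up to 3P.
2P: tangent at (16, 14): λ = (3·16² + 9)/(2·14) ≡ 23/28. 28⁻¹ ≡ 28 (mod 29), so λ ≡ 23·28 ≡ 6.
  x = λ² - 16 - 16 = 36 - 32 ≡ 4; y = λ·(16 - 4) - 14 ≡ 0. → (4, 0)
3P: (4, 0) + (16, 14). λ = (14 - 0)/(16 - 4) ≡ 14/12 mod 29. 12⁻¹ ≡ 17 (mod 29), so λ ≡ 6.
  x = λ² - 4 - 16 = 36 - 20 ≡ 16; y = λ·(4 - 16) - 0 ≡ 15. → (16, 15)
3P = (16, 15).
Next 2Q:
Repeated addition: build up to 2Q.
2Q: tangent at (12, 24): λ = (3·12² + 9)/(2·24) ≡ 6/19. 19⁻¹ ≡ 26 (mod 29) since 19·26 = 494 ≡ 1, so λ ≡ 6·26 ≡ 11.
  x = λ² - 12 - 12 = 121 - 24 ≡ 10; y = λ·(12 - 10) - 24 ≡ 27. → (10, 27)
2Q = (10, 27).
Finally 3P + 2Q:
(16, 15) + (10, 27). λ = (27 - 15)/(10 - 16) ≡ 12/23 mod 29. 23⁻¹ ≡ 24 (mod 29) since 23·24 = 552 ≡ 1, so λ ≡ 27.
  x = λ² - 16 - 10 = 729 - 26 ≡ 7; y = λ·(16 - 7) - 15 ≡ 25. → (7, 25)

(7, 25)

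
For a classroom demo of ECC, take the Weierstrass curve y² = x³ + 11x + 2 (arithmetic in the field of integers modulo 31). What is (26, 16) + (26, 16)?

tangent at (26, 16): λ = (3·26² + 11)/(2·16) ≡ 24/1. 1⁻¹ ≡ 1 (mod 31) since 1·1 = 1 ≡ 1, so λ ≡ 24·1 ≡ 24.
  x = λ² - 26 - 26 = 576 - 52 ≡ 28; y = λ·(26 - 28) - 16 ≡ 29. → (28, 29)

(28, 29)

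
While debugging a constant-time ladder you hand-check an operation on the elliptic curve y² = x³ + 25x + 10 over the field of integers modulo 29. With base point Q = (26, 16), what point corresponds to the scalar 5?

Repeated addition: build up to 5Q.
2Q: tangent at (26, 16): λ = (3·26² + 25)/(2·16) ≡ 23/3. 3⁻¹ ≡ 10 (mod 29) since 3·10 = 30 ≡ 1, so λ ≡ 23·10 ≡ 27.
  x = λ² - 26 - 26 = 729 - 52 ≡ 10; y = λ·(26 - 10) - 16 ≡ 10. → (10, 10)
3Q: (10, 10) + (26, 16). λ = (16 - 10)/(26 - 10) ≡ 6/16 mod 29. 16⁻¹ ≡ 20 (mod 29) since 16·20 = 320 ≡ 1, so λ ≡ 4.
  x = λ² - 10 - 26 = 16 - 36 ≡ 9; y = λ·(10 - 9) - 10 ≡ 23. → (9, 23)
4Q: (9, 23) + (26, 16). λ = (16 - 23)/(26 - 9) ≡ 22/17 mod 29. 17⁻¹ ≡ 12 (mod 29) since 17·12 = 204 ≡ 1, so λ ≡ 3.
  x = λ² - 9 - 26 = 9 - 35 ≡ 3; y = λ·(9 - 3) - 23 ≡ 24. → (3, 24)
5Q: (3, 24) + (26, 16). λ = (16 - 24)/(26 - 3) ≡ 21/23 mod 29. 23⁻¹ ≡ 24 (mod 29) since 23·24 = 552 ≡ 1, so λ ≡ 11.
  x = λ² - 3 - 26 = 121 - 29 ≡ 5; y = λ·(3 - 5) - 24 ≡ 12. → (5, 12)

(5, 12)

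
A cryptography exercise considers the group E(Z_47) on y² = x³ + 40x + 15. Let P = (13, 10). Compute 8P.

(25, 40)

Repeated addition: build up to 8P.
2P: tangent at (13, 10): λ = (3·13² + 40)/(2·10) ≡ 30/20. 20⁻¹ ≡ 40 (mod 47) since 20·40 = 800 ≡ 1, so λ ≡ 30·40 ≡ 25.
  x = λ² - 13 - 13 = 625 - 26 ≡ 35; y = λ·(13 - 35) - 10 ≡ 4. → (35, 4)
3P: (35, 4) + (13, 10). λ = (10 - 4)/(13 - 35) ≡ 6/25 mod 47. 25⁻¹ ≡ 32 (mod 47), so λ ≡ 4.
  x = λ² - 35 - 13 = 16 - 48 ≡ 15; y = λ·(35 - 15) - 4 ≡ 29. → (15, 29)
4P: (15, 29) + (13, 10). λ = (10 - 29)/(13 - 15) ≡ 28/45 mod 47. 45⁻¹ ≡ 23 (mod 47) since 45·23 = 1035 ≡ 1, so λ ≡ 33.
  x = λ² - 15 - 13 = 1089 - 28 ≡ 27; y = λ·(15 - 27) - 29 ≡ 45. → (27, 45)
5P: (27, 45) + (13, 10). λ = (10 - 45)/(13 - 27) ≡ 12/33 mod 47. 33⁻¹ ≡ 10 (mod 47), so λ ≡ 26.
  x = λ² - 27 - 13 = 676 - 40 ≡ 25; y = λ·(27 - 25) - 45 ≡ 7. → (25, 7)
6P: (25, 7) + (13, 10). λ = (10 - 7)/(13 - 25) ≡ 3/35 mod 47. 35⁻¹ ≡ 43 (mod 47) since 35·43 = 1505 ≡ 1, so λ ≡ 35.
  x = λ² - 25 - 13 = 1225 - 38 ≡ 12; y = λ·(25 - 12) - 7 ≡ 25. → (12, 25)
7P: (12, 25) + (13, 10). λ = (10 - 25)/(13 - 12) ≡ 32/1 mod 47. 1⁻¹ ≡ 1 (mod 47), so λ ≡ 32.
  x = λ² - 12 - 13 = 1024 - 25 ≡ 12; y = λ·(12 - 12) - 25 ≡ 22. → (12, 22)
8P: (12, 22) + (13, 10). λ = (10 - 22)/(13 - 12) ≡ 35/1 mod 47. 1⁻¹ ≡ 1 (mod 47), so λ ≡ 35.
  x = λ² - 12 - 13 = 1225 - 25 ≡ 25; y = λ·(12 - 25) - 22 ≡ 40. → (25, 40)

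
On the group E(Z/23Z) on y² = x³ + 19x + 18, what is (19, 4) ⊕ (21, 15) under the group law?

(19, 4) + (21, 15). λ = (15 - 4)/(21 - 19) ≡ 11/2 mod 23. 2⁻¹ ≡ 12 (mod 23) since 2·12 = 24 ≡ 1, so λ ≡ 17.
  x = λ² - 19 - 21 = 289 - 40 ≡ 19; y = λ·(19 - 19) - 4 ≡ 19. → (19, 19)

(19, 19)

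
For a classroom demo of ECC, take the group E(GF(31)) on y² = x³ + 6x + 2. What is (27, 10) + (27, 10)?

tangent at (27, 10): λ = (3·27² + 6)/(2·10) ≡ 23/20. 20⁻¹ ≡ 14 (mod 31), so λ ≡ 23·14 ≡ 12.
  x = λ² - 27 - 27 = 144 - 54 ≡ 28; y = λ·(27 - 28) - 10 ≡ 9. → (28, 9)

(28, 9)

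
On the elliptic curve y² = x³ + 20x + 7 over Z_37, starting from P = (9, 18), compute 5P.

Double-and-add on 5 = (101)₂. Start with P = (9, 18) for the leading 1-bit.
double: tangent at (9, 18): λ = (3·9² + 20)/(2·18) ≡ 4/36. 36⁻¹ ≡ 36 (mod 37) since 36·36 = 1296 ≡ 1, so λ ≡ 4·36 ≡ 33.
  x = λ² - 9 - 9 = 1089 - 18 ≡ 35; y = λ·(9 - 35) - 18 ≡ 12. → (35, 12)
double: tangent at (35, 12): λ = (3·35² + 20)/(2·12) ≡ 32/24. 24⁻¹ ≡ 17 (mod 37), so λ ≡ 32·17 ≡ 26.
  x = λ² - 35 - 35 = 676 - 70 ≡ 14; y = λ·(35 - 14) - 12 ≡ 16. → (14, 16)
add P: (14, 16) + (9, 18). λ = (18 - 16)/(9 - 14) ≡ 2/32 mod 37. 32⁻¹ ≡ 22 (mod 37) since 32·22 = 704 ≡ 1, so λ ≡ 7.
  x = λ² - 14 - 9 = 49 - 23 ≡ 26; y = λ·(14 - 26) - 16 ≡ 11. → (26, 11)

(26, 11)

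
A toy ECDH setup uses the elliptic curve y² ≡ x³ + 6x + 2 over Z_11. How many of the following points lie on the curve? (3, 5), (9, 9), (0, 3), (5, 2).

(3, 5): 5² ≡ 3, rhs ≡ 3 → on.
(9, 9): 9² ≡ 4, rhs ≡ 4 → on.
(0, 3): 3² ≡ 9, rhs ≡ 2 → off.
(5, 2): 2² ≡ 4, rhs ≡ 3 → off.

2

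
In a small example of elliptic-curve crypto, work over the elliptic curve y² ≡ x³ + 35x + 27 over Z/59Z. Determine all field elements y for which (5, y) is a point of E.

x³ + 35x + 27 = 327 ≡ 32 (mod 59).
32 is a non-residue mod 59; no y exists.

none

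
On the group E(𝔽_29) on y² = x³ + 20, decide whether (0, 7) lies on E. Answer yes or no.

yes

y² = 7² ≡ 20; x³ + 0x + 20 = 20 ≡ 20 (mod 29). 20 = 20.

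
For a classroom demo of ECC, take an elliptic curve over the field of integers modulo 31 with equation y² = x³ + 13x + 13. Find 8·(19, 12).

(19, 19)

Write G = (19, 12).
Double-and-add on 8 = (1000)₂. Start with G = (19, 12) for the leading 1-bit.
double: tangent at (19, 12): λ = (3·19² + 13)/(2·12) ≡ 11/24. 24⁻¹ ≡ 22 (mod 31) since 24·22 = 528 ≡ 1, so λ ≡ 11·22 ≡ 25.
  x = λ² - 19 - 19 = 625 - 38 ≡ 29; y = λ·(19 - 29) - 12 ≡ 17. → (29, 17)
double: tangent at (29, 17): λ = (3·29² + 13)/(2·17) ≡ 25/3. 3⁻¹ ≡ 21 (mod 31), so λ ≡ 25·21 ≡ 29.
  x = λ² - 29 - 29 = 841 - 58 ≡ 8; y = λ·(29 - 8) - 17 ≡ 3. → (8, 3)
double: tangent at (8, 3): λ = (3·8² + 13)/(2·3) ≡ 19/6. 6⁻¹ ≡ 26 (mod 31) since 6·26 = 156 ≡ 1, so λ ≡ 19·26 ≡ 29.
  x = λ² - 8 - 8 = 841 - 16 ≡ 19; y = λ·(8 - 19) - 3 ≡ 19. → (19, 19)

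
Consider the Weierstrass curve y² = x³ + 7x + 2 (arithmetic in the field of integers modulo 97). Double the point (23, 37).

(47, 49)

tangent at (23, 37): λ = (3·23² + 7)/(2·37) ≡ 42/74. 74⁻¹ ≡ 59 (mod 97), so λ ≡ 42·59 ≡ 53.
  x = λ² - 23 - 23 = 2809 - 46 ≡ 47; y = λ·(23 - 47) - 37 ≡ 49. → (47, 49)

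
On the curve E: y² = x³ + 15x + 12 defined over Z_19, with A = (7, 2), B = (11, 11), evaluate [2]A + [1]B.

First 2A:
Repeated addition: build up to 2A.
2A: tangent at (7, 2): λ = (3·7² + 15)/(2·2) ≡ 10/4. 4⁻¹ ≡ 5 (mod 19), so λ ≡ 10·5 ≡ 12.
  x = λ² - 7 - 7 = 144 - 14 ≡ 16; y = λ·(7 - 16) - 2 ≡ 4. → (16, 4)
2A = (16, 4).
Finally 2A + B:
(16, 4) + (11, 11). λ = (11 - 4)/(11 - 16) ≡ 7/14 mod 19. 14⁻¹ ≡ 15 (mod 19) since 14·15 = 210 ≡ 1, so λ ≡ 10.
  x = λ² - 16 - 11 = 100 - 27 ≡ 16; y = λ·(16 - 16) - 4 ≡ 15. → (16, 15)

(16, 15)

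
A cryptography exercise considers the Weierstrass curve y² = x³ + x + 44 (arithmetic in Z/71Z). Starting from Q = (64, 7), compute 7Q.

Double-and-add on 7 = (111)₂. Start with Q = (64, 7) for the leading 1-bit.
double: tangent at (64, 7): λ = (3·64² + 1)/(2·7) ≡ 6/14. 14⁻¹ ≡ 66 (mod 71), so λ ≡ 6·66 ≡ 41.
  x = λ² - 64 - 64 = 1681 - 128 ≡ 62; y = λ·(64 - 62) - 7 ≡ 4. → (62, 4)
add Q: (62, 4) + (64, 7). λ = (7 - 4)/(64 - 62) ≡ 3/2 mod 71. 2⁻¹ ≡ 36 (mod 71), so λ ≡ 37.
  x = λ² - 62 - 64 = 1369 - 126 ≡ 36; y = λ·(62 - 36) - 4 ≡ 35. → (36, 35)
double: tangent at (36, 35): λ = (3·36² + 1)/(2·35) ≡ 55/70. 70⁻¹ ≡ 70 (mod 71) since 70·70 = 4900 ≡ 1, so λ ≡ 55·70 ≡ 16.
  x = λ² - 36 - 36 = 256 - 72 ≡ 42; y = λ·(36 - 42) - 35 ≡ 11. → (42, 11)
add Q: (42, 11) + (64, 7). λ = (7 - 11)/(64 - 42) ≡ 67/22 mod 71. 22⁻¹ ≡ 42 (mod 71), so λ ≡ 45.
  x = λ² - 42 - 64 = 2025 - 106 ≡ 2; y = λ·(42 - 2) - 11 ≡ 14. → (2, 14)

(2, 14)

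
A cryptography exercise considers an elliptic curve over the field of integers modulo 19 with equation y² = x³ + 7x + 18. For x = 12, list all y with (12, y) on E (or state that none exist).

x³ + 7x + 18 = 1830 ≡ 6 (mod 19).
Square roots of 6 mod 19: 5 and 14 (since 5² = 25 ≡ 6).

5, 14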